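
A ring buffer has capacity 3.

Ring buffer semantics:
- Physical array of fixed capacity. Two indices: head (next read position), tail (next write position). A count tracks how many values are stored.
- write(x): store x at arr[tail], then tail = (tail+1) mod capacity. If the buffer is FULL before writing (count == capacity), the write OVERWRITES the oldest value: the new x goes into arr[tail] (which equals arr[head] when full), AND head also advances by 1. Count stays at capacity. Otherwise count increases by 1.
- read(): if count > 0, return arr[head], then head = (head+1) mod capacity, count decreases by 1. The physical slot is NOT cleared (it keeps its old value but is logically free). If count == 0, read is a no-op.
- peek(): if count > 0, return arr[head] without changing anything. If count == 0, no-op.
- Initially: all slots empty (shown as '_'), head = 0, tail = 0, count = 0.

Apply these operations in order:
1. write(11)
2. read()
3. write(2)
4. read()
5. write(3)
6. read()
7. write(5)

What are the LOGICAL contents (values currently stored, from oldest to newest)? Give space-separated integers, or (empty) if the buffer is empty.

After op 1 (write(11)): arr=[11 _ _] head=0 tail=1 count=1
After op 2 (read()): arr=[11 _ _] head=1 tail=1 count=0
After op 3 (write(2)): arr=[11 2 _] head=1 tail=2 count=1
After op 4 (read()): arr=[11 2 _] head=2 tail=2 count=0
After op 5 (write(3)): arr=[11 2 3] head=2 tail=0 count=1
After op 6 (read()): arr=[11 2 3] head=0 tail=0 count=0
After op 7 (write(5)): arr=[5 2 3] head=0 tail=1 count=1

Answer: 5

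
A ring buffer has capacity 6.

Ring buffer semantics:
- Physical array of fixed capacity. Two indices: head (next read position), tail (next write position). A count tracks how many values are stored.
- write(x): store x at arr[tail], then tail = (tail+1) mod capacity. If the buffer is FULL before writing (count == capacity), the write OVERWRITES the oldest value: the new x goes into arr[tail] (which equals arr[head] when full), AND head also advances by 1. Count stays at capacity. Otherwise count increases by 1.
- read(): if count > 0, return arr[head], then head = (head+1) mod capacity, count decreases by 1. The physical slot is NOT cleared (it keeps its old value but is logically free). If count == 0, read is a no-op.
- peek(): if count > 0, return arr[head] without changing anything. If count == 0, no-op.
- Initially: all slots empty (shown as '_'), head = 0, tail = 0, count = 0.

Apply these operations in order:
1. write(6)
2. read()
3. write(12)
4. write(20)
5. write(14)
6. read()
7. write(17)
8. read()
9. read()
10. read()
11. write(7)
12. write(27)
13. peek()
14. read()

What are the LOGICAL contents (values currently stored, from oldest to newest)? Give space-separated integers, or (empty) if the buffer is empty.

Answer: 27

Derivation:
After op 1 (write(6)): arr=[6 _ _ _ _ _] head=0 tail=1 count=1
After op 2 (read()): arr=[6 _ _ _ _ _] head=1 tail=1 count=0
After op 3 (write(12)): arr=[6 12 _ _ _ _] head=1 tail=2 count=1
After op 4 (write(20)): arr=[6 12 20 _ _ _] head=1 tail=3 count=2
After op 5 (write(14)): arr=[6 12 20 14 _ _] head=1 tail=4 count=3
After op 6 (read()): arr=[6 12 20 14 _ _] head=2 tail=4 count=2
After op 7 (write(17)): arr=[6 12 20 14 17 _] head=2 tail=5 count=3
After op 8 (read()): arr=[6 12 20 14 17 _] head=3 tail=5 count=2
After op 9 (read()): arr=[6 12 20 14 17 _] head=4 tail=5 count=1
After op 10 (read()): arr=[6 12 20 14 17 _] head=5 tail=5 count=0
After op 11 (write(7)): arr=[6 12 20 14 17 7] head=5 tail=0 count=1
After op 12 (write(27)): arr=[27 12 20 14 17 7] head=5 tail=1 count=2
After op 13 (peek()): arr=[27 12 20 14 17 7] head=5 tail=1 count=2
After op 14 (read()): arr=[27 12 20 14 17 7] head=0 tail=1 count=1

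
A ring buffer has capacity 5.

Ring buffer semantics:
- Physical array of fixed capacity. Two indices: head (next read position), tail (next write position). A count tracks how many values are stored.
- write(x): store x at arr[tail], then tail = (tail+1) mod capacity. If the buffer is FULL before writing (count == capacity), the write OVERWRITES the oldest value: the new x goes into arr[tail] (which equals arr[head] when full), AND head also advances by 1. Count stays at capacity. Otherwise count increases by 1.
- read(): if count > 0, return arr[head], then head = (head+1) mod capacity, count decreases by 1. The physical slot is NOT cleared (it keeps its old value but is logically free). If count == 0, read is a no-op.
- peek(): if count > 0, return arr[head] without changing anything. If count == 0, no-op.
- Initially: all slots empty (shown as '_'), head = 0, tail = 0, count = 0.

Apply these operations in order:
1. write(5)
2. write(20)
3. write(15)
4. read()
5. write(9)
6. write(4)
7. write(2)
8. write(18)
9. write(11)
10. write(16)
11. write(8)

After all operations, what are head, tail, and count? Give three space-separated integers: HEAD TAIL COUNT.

After op 1 (write(5)): arr=[5 _ _ _ _] head=0 tail=1 count=1
After op 2 (write(20)): arr=[5 20 _ _ _] head=0 tail=2 count=2
After op 3 (write(15)): arr=[5 20 15 _ _] head=0 tail=3 count=3
After op 4 (read()): arr=[5 20 15 _ _] head=1 tail=3 count=2
After op 5 (write(9)): arr=[5 20 15 9 _] head=1 tail=4 count=3
After op 6 (write(4)): arr=[5 20 15 9 4] head=1 tail=0 count=4
After op 7 (write(2)): arr=[2 20 15 9 4] head=1 tail=1 count=5
After op 8 (write(18)): arr=[2 18 15 9 4] head=2 tail=2 count=5
After op 9 (write(11)): arr=[2 18 11 9 4] head=3 tail=3 count=5
After op 10 (write(16)): arr=[2 18 11 16 4] head=4 tail=4 count=5
After op 11 (write(8)): arr=[2 18 11 16 8] head=0 tail=0 count=5

Answer: 0 0 5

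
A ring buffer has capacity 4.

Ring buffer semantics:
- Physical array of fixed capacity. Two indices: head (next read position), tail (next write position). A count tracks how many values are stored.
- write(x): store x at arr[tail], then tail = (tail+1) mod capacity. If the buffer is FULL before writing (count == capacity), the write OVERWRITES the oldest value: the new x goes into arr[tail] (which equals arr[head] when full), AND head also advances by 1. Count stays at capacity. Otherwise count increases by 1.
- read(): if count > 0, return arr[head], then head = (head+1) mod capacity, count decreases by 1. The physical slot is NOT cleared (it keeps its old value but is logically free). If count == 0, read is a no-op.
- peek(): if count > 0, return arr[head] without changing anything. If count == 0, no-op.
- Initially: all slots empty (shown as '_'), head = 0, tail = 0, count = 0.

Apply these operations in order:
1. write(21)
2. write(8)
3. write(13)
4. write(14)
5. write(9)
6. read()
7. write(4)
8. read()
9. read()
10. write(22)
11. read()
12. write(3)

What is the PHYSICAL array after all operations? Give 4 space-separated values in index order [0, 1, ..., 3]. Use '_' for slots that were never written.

Answer: 9 4 22 3

Derivation:
After op 1 (write(21)): arr=[21 _ _ _] head=0 tail=1 count=1
After op 2 (write(8)): arr=[21 8 _ _] head=0 tail=2 count=2
After op 3 (write(13)): arr=[21 8 13 _] head=0 tail=3 count=3
After op 4 (write(14)): arr=[21 8 13 14] head=0 tail=0 count=4
After op 5 (write(9)): arr=[9 8 13 14] head=1 tail=1 count=4
After op 6 (read()): arr=[9 8 13 14] head=2 tail=1 count=3
After op 7 (write(4)): arr=[9 4 13 14] head=2 tail=2 count=4
After op 8 (read()): arr=[9 4 13 14] head=3 tail=2 count=3
After op 9 (read()): arr=[9 4 13 14] head=0 tail=2 count=2
After op 10 (write(22)): arr=[9 4 22 14] head=0 tail=3 count=3
After op 11 (read()): arr=[9 4 22 14] head=1 tail=3 count=2
After op 12 (write(3)): arr=[9 4 22 3] head=1 tail=0 count=3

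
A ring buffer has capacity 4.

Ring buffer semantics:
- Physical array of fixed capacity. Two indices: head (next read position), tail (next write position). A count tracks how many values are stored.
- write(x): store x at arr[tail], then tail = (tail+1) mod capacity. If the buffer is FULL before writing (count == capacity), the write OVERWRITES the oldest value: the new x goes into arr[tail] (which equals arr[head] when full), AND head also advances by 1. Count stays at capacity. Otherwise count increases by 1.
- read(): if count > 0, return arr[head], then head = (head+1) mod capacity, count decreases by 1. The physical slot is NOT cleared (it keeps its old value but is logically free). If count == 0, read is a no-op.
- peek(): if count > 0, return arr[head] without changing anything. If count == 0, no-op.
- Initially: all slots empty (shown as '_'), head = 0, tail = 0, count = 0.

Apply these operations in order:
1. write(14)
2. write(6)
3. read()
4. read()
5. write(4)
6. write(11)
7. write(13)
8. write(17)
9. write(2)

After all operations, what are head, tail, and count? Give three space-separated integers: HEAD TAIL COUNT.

After op 1 (write(14)): arr=[14 _ _ _] head=0 tail=1 count=1
After op 2 (write(6)): arr=[14 6 _ _] head=0 tail=2 count=2
After op 3 (read()): arr=[14 6 _ _] head=1 tail=2 count=1
After op 4 (read()): arr=[14 6 _ _] head=2 tail=2 count=0
After op 5 (write(4)): arr=[14 6 4 _] head=2 tail=3 count=1
After op 6 (write(11)): arr=[14 6 4 11] head=2 tail=0 count=2
After op 7 (write(13)): arr=[13 6 4 11] head=2 tail=1 count=3
After op 8 (write(17)): arr=[13 17 4 11] head=2 tail=2 count=4
After op 9 (write(2)): arr=[13 17 2 11] head=3 tail=3 count=4

Answer: 3 3 4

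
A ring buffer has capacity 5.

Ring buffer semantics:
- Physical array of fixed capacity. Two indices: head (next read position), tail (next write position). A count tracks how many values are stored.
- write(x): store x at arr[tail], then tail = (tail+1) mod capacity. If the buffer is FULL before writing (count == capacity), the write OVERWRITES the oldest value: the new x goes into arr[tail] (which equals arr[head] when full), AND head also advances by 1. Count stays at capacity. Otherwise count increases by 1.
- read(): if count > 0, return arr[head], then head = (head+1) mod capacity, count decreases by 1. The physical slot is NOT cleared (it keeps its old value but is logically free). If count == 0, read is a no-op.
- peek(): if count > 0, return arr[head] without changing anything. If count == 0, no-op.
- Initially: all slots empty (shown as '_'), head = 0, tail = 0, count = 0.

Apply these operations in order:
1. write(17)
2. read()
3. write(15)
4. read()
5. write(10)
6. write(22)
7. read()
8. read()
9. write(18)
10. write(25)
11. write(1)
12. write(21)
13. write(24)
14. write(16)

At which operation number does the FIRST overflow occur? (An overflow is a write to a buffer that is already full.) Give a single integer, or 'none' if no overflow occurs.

Answer: 14

Derivation:
After op 1 (write(17)): arr=[17 _ _ _ _] head=0 tail=1 count=1
After op 2 (read()): arr=[17 _ _ _ _] head=1 tail=1 count=0
After op 3 (write(15)): arr=[17 15 _ _ _] head=1 tail=2 count=1
After op 4 (read()): arr=[17 15 _ _ _] head=2 tail=2 count=0
After op 5 (write(10)): arr=[17 15 10 _ _] head=2 tail=3 count=1
After op 6 (write(22)): arr=[17 15 10 22 _] head=2 tail=4 count=2
After op 7 (read()): arr=[17 15 10 22 _] head=3 tail=4 count=1
After op 8 (read()): arr=[17 15 10 22 _] head=4 tail=4 count=0
After op 9 (write(18)): arr=[17 15 10 22 18] head=4 tail=0 count=1
After op 10 (write(25)): arr=[25 15 10 22 18] head=4 tail=1 count=2
After op 11 (write(1)): arr=[25 1 10 22 18] head=4 tail=2 count=3
After op 12 (write(21)): arr=[25 1 21 22 18] head=4 tail=3 count=4
After op 13 (write(24)): arr=[25 1 21 24 18] head=4 tail=4 count=5
After op 14 (write(16)): arr=[25 1 21 24 16] head=0 tail=0 count=5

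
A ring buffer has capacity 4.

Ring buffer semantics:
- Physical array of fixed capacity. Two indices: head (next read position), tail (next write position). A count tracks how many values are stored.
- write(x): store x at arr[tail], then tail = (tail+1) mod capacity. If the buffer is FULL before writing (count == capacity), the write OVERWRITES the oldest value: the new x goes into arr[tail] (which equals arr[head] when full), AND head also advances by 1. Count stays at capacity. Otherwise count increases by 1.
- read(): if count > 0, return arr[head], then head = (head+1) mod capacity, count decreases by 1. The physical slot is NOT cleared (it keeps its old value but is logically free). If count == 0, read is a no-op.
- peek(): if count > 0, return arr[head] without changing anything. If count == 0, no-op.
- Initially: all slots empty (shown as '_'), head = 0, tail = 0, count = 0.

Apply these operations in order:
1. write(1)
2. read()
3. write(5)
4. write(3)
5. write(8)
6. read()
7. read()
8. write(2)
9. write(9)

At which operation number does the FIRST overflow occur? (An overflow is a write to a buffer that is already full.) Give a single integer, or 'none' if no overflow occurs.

Answer: none

Derivation:
After op 1 (write(1)): arr=[1 _ _ _] head=0 tail=1 count=1
After op 2 (read()): arr=[1 _ _ _] head=1 tail=1 count=0
After op 3 (write(5)): arr=[1 5 _ _] head=1 tail=2 count=1
After op 4 (write(3)): arr=[1 5 3 _] head=1 tail=3 count=2
After op 5 (write(8)): arr=[1 5 3 8] head=1 tail=0 count=3
After op 6 (read()): arr=[1 5 3 8] head=2 tail=0 count=2
After op 7 (read()): arr=[1 5 3 8] head=3 tail=0 count=1
After op 8 (write(2)): arr=[2 5 3 8] head=3 tail=1 count=2
After op 9 (write(9)): arr=[2 9 3 8] head=3 tail=2 count=3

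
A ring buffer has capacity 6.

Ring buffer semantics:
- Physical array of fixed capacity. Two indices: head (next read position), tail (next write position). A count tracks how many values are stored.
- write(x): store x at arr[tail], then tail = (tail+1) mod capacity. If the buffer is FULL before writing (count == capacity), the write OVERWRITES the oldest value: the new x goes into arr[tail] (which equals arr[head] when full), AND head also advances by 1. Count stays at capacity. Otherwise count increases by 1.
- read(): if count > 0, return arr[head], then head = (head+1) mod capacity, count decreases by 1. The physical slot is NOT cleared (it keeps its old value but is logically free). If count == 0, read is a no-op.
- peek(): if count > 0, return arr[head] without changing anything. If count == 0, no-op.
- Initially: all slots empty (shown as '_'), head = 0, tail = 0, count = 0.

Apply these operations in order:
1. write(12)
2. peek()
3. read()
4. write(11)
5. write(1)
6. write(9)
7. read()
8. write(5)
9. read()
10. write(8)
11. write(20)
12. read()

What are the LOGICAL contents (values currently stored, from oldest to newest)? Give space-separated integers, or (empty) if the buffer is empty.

After op 1 (write(12)): arr=[12 _ _ _ _ _] head=0 tail=1 count=1
After op 2 (peek()): arr=[12 _ _ _ _ _] head=0 tail=1 count=1
After op 3 (read()): arr=[12 _ _ _ _ _] head=1 tail=1 count=0
After op 4 (write(11)): arr=[12 11 _ _ _ _] head=1 tail=2 count=1
After op 5 (write(1)): arr=[12 11 1 _ _ _] head=1 tail=3 count=2
After op 6 (write(9)): arr=[12 11 1 9 _ _] head=1 tail=4 count=3
After op 7 (read()): arr=[12 11 1 9 _ _] head=2 tail=4 count=2
After op 8 (write(5)): arr=[12 11 1 9 5 _] head=2 tail=5 count=3
After op 9 (read()): arr=[12 11 1 9 5 _] head=3 tail=5 count=2
After op 10 (write(8)): arr=[12 11 1 9 5 8] head=3 tail=0 count=3
After op 11 (write(20)): arr=[20 11 1 9 5 8] head=3 tail=1 count=4
After op 12 (read()): arr=[20 11 1 9 5 8] head=4 tail=1 count=3

Answer: 5 8 20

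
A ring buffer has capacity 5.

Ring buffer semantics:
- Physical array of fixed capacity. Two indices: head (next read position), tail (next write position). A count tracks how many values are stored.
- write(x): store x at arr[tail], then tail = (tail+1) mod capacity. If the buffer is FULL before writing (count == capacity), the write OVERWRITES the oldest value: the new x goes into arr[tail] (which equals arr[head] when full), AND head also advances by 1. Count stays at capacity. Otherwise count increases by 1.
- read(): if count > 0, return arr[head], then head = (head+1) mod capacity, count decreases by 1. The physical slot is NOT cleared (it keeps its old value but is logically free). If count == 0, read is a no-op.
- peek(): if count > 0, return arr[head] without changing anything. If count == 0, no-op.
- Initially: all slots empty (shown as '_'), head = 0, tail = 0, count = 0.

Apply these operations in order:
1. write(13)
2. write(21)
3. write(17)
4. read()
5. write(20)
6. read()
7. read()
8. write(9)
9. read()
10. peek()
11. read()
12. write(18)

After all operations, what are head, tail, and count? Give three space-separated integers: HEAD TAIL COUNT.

After op 1 (write(13)): arr=[13 _ _ _ _] head=0 tail=1 count=1
After op 2 (write(21)): arr=[13 21 _ _ _] head=0 tail=2 count=2
After op 3 (write(17)): arr=[13 21 17 _ _] head=0 tail=3 count=3
After op 4 (read()): arr=[13 21 17 _ _] head=1 tail=3 count=2
After op 5 (write(20)): arr=[13 21 17 20 _] head=1 tail=4 count=3
After op 6 (read()): arr=[13 21 17 20 _] head=2 tail=4 count=2
After op 7 (read()): arr=[13 21 17 20 _] head=3 tail=4 count=1
After op 8 (write(9)): arr=[13 21 17 20 9] head=3 tail=0 count=2
After op 9 (read()): arr=[13 21 17 20 9] head=4 tail=0 count=1
After op 10 (peek()): arr=[13 21 17 20 9] head=4 tail=0 count=1
After op 11 (read()): arr=[13 21 17 20 9] head=0 tail=0 count=0
After op 12 (write(18)): arr=[18 21 17 20 9] head=0 tail=1 count=1

Answer: 0 1 1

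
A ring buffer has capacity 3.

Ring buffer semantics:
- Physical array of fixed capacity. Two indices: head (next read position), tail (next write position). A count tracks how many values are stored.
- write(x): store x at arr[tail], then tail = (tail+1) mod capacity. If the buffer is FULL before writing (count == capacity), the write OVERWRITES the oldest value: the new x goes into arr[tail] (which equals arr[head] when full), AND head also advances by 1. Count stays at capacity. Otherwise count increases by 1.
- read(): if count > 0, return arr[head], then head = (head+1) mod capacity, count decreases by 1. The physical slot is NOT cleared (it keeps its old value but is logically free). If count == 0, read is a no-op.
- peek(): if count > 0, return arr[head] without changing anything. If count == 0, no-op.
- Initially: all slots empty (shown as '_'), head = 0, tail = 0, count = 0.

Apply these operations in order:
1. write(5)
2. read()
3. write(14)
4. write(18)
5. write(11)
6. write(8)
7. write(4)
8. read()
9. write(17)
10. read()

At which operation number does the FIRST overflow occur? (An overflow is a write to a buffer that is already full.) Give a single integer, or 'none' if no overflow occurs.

Answer: 6

Derivation:
After op 1 (write(5)): arr=[5 _ _] head=0 tail=1 count=1
After op 2 (read()): arr=[5 _ _] head=1 tail=1 count=0
After op 3 (write(14)): arr=[5 14 _] head=1 tail=2 count=1
After op 4 (write(18)): arr=[5 14 18] head=1 tail=0 count=2
After op 5 (write(11)): arr=[11 14 18] head=1 tail=1 count=3
After op 6 (write(8)): arr=[11 8 18] head=2 tail=2 count=3
After op 7 (write(4)): arr=[11 8 4] head=0 tail=0 count=3
After op 8 (read()): arr=[11 8 4] head=1 tail=0 count=2
After op 9 (write(17)): arr=[17 8 4] head=1 tail=1 count=3
After op 10 (read()): arr=[17 8 4] head=2 tail=1 count=2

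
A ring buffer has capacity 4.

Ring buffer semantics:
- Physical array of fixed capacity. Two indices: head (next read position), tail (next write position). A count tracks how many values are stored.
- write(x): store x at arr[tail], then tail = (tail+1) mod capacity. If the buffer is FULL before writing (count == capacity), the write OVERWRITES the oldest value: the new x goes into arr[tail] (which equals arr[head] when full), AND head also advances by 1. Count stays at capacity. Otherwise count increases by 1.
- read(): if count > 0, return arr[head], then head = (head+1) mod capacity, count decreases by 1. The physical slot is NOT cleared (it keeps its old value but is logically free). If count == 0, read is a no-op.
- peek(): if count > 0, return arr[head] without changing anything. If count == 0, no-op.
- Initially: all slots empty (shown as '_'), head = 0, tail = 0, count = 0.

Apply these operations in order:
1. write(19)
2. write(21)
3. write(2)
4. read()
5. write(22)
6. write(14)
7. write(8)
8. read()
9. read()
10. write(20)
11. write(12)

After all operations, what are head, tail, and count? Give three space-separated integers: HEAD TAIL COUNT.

After op 1 (write(19)): arr=[19 _ _ _] head=0 tail=1 count=1
After op 2 (write(21)): arr=[19 21 _ _] head=0 tail=2 count=2
After op 3 (write(2)): arr=[19 21 2 _] head=0 tail=3 count=3
After op 4 (read()): arr=[19 21 2 _] head=1 tail=3 count=2
After op 5 (write(22)): arr=[19 21 2 22] head=1 tail=0 count=3
After op 6 (write(14)): arr=[14 21 2 22] head=1 tail=1 count=4
After op 7 (write(8)): arr=[14 8 2 22] head=2 tail=2 count=4
After op 8 (read()): arr=[14 8 2 22] head=3 tail=2 count=3
After op 9 (read()): arr=[14 8 2 22] head=0 tail=2 count=2
After op 10 (write(20)): arr=[14 8 20 22] head=0 tail=3 count=3
After op 11 (write(12)): arr=[14 8 20 12] head=0 tail=0 count=4

Answer: 0 0 4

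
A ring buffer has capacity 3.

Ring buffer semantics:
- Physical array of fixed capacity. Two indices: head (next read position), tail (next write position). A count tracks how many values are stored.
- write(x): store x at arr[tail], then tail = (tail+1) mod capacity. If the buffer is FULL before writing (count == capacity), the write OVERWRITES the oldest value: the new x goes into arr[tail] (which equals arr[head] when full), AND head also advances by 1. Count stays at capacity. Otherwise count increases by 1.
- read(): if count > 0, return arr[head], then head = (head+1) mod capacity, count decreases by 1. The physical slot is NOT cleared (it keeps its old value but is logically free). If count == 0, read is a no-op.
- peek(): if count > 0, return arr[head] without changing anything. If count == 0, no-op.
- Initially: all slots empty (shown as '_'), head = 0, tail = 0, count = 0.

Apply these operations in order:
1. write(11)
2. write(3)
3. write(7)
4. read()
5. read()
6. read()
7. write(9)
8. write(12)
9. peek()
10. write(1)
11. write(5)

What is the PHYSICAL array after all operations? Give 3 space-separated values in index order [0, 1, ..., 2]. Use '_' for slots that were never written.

Answer: 5 12 1

Derivation:
After op 1 (write(11)): arr=[11 _ _] head=0 tail=1 count=1
After op 2 (write(3)): arr=[11 3 _] head=0 tail=2 count=2
After op 3 (write(7)): arr=[11 3 7] head=0 tail=0 count=3
After op 4 (read()): arr=[11 3 7] head=1 tail=0 count=2
After op 5 (read()): arr=[11 3 7] head=2 tail=0 count=1
After op 6 (read()): arr=[11 3 7] head=0 tail=0 count=0
After op 7 (write(9)): arr=[9 3 7] head=0 tail=1 count=1
After op 8 (write(12)): arr=[9 12 7] head=0 tail=2 count=2
After op 9 (peek()): arr=[9 12 7] head=0 tail=2 count=2
After op 10 (write(1)): arr=[9 12 1] head=0 tail=0 count=3
After op 11 (write(5)): arr=[5 12 1] head=1 tail=1 count=3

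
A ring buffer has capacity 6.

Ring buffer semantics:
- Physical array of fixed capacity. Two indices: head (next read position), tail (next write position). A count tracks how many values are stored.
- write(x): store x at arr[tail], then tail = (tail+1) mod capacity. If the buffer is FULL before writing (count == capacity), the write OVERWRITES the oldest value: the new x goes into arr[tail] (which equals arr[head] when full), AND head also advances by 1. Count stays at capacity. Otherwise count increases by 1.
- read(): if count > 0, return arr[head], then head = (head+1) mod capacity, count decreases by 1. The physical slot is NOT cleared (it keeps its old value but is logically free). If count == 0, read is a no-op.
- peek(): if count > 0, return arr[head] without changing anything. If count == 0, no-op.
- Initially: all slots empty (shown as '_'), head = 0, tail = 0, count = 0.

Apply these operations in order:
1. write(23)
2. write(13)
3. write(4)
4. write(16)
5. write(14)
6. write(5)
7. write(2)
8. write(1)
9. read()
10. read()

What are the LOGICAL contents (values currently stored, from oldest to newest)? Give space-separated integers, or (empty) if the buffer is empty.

After op 1 (write(23)): arr=[23 _ _ _ _ _] head=0 tail=1 count=1
After op 2 (write(13)): arr=[23 13 _ _ _ _] head=0 tail=2 count=2
After op 3 (write(4)): arr=[23 13 4 _ _ _] head=0 tail=3 count=3
After op 4 (write(16)): arr=[23 13 4 16 _ _] head=0 tail=4 count=4
After op 5 (write(14)): arr=[23 13 4 16 14 _] head=0 tail=5 count=5
After op 6 (write(5)): arr=[23 13 4 16 14 5] head=0 tail=0 count=6
After op 7 (write(2)): arr=[2 13 4 16 14 5] head=1 tail=1 count=6
After op 8 (write(1)): arr=[2 1 4 16 14 5] head=2 tail=2 count=6
After op 9 (read()): arr=[2 1 4 16 14 5] head=3 tail=2 count=5
After op 10 (read()): arr=[2 1 4 16 14 5] head=4 tail=2 count=4

Answer: 14 5 2 1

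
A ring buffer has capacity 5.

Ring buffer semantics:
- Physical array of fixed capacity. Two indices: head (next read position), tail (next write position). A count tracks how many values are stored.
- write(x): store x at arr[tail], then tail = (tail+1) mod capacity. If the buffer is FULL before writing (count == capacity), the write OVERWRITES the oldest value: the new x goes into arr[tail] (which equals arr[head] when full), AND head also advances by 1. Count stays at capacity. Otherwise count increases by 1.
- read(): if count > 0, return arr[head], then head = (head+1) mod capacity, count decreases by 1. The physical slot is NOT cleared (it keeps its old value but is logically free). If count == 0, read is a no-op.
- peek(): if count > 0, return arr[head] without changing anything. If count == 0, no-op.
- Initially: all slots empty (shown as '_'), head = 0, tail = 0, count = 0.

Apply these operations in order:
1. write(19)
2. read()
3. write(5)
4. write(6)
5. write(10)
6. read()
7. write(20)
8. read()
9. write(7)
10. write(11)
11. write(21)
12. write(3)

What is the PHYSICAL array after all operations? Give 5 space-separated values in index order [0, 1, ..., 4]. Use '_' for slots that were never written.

Answer: 7 11 21 3 20

Derivation:
After op 1 (write(19)): arr=[19 _ _ _ _] head=0 tail=1 count=1
After op 2 (read()): arr=[19 _ _ _ _] head=1 tail=1 count=0
After op 3 (write(5)): arr=[19 5 _ _ _] head=1 tail=2 count=1
After op 4 (write(6)): arr=[19 5 6 _ _] head=1 tail=3 count=2
After op 5 (write(10)): arr=[19 5 6 10 _] head=1 tail=4 count=3
After op 6 (read()): arr=[19 5 6 10 _] head=2 tail=4 count=2
After op 7 (write(20)): arr=[19 5 6 10 20] head=2 tail=0 count=3
After op 8 (read()): arr=[19 5 6 10 20] head=3 tail=0 count=2
After op 9 (write(7)): arr=[7 5 6 10 20] head=3 tail=1 count=3
After op 10 (write(11)): arr=[7 11 6 10 20] head=3 tail=2 count=4
After op 11 (write(21)): arr=[7 11 21 10 20] head=3 tail=3 count=5
After op 12 (write(3)): arr=[7 11 21 3 20] head=4 tail=4 count=5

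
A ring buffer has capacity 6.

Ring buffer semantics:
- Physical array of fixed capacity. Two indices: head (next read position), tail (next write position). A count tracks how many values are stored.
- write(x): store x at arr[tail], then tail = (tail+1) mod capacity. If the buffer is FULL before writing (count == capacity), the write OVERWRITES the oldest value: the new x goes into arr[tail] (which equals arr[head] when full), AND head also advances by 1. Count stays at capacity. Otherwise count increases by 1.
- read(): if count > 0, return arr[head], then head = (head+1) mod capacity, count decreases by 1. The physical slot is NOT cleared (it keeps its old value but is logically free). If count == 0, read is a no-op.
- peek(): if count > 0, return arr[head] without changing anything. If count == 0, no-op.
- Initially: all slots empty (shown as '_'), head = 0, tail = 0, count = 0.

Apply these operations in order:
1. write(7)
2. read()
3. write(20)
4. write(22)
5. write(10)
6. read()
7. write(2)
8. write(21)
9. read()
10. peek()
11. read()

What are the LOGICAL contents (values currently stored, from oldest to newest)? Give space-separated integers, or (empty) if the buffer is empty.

Answer: 2 21

Derivation:
After op 1 (write(7)): arr=[7 _ _ _ _ _] head=0 tail=1 count=1
After op 2 (read()): arr=[7 _ _ _ _ _] head=1 tail=1 count=0
After op 3 (write(20)): arr=[7 20 _ _ _ _] head=1 tail=2 count=1
After op 4 (write(22)): arr=[7 20 22 _ _ _] head=1 tail=3 count=2
After op 5 (write(10)): arr=[7 20 22 10 _ _] head=1 tail=4 count=3
After op 6 (read()): arr=[7 20 22 10 _ _] head=2 tail=4 count=2
After op 7 (write(2)): arr=[7 20 22 10 2 _] head=2 tail=5 count=3
After op 8 (write(21)): arr=[7 20 22 10 2 21] head=2 tail=0 count=4
After op 9 (read()): arr=[7 20 22 10 2 21] head=3 tail=0 count=3
After op 10 (peek()): arr=[7 20 22 10 2 21] head=3 tail=0 count=3
After op 11 (read()): arr=[7 20 22 10 2 21] head=4 tail=0 count=2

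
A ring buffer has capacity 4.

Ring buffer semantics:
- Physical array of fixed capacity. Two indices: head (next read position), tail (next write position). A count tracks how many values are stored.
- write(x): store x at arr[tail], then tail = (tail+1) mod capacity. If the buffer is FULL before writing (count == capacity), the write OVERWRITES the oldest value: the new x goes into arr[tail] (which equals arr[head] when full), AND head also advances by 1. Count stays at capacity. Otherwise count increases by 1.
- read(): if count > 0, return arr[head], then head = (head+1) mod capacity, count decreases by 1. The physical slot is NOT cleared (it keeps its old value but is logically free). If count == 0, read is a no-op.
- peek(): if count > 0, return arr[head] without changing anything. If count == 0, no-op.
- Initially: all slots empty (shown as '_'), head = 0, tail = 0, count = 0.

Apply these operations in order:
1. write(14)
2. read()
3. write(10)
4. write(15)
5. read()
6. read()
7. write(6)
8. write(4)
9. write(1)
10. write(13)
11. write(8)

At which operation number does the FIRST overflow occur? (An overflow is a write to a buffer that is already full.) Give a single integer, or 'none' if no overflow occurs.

After op 1 (write(14)): arr=[14 _ _ _] head=0 tail=1 count=1
After op 2 (read()): arr=[14 _ _ _] head=1 tail=1 count=0
After op 3 (write(10)): arr=[14 10 _ _] head=1 tail=2 count=1
After op 4 (write(15)): arr=[14 10 15 _] head=1 tail=3 count=2
After op 5 (read()): arr=[14 10 15 _] head=2 tail=3 count=1
After op 6 (read()): arr=[14 10 15 _] head=3 tail=3 count=0
After op 7 (write(6)): arr=[14 10 15 6] head=3 tail=0 count=1
After op 8 (write(4)): arr=[4 10 15 6] head=3 tail=1 count=2
After op 9 (write(1)): arr=[4 1 15 6] head=3 tail=2 count=3
After op 10 (write(13)): arr=[4 1 13 6] head=3 tail=3 count=4
After op 11 (write(8)): arr=[4 1 13 8] head=0 tail=0 count=4

Answer: 11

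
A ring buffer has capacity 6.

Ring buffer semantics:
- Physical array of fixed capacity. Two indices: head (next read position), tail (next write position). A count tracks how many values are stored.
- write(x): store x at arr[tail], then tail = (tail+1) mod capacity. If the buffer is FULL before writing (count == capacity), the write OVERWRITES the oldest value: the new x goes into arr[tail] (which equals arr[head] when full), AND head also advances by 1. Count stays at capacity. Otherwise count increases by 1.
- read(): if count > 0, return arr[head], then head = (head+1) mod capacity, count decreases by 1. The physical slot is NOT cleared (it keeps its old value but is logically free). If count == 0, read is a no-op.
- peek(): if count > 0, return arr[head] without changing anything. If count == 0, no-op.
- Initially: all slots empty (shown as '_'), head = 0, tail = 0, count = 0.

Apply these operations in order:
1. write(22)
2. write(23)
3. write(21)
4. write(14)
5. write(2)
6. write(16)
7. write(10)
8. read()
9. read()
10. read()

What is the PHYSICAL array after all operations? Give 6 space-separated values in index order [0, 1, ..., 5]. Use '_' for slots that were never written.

After op 1 (write(22)): arr=[22 _ _ _ _ _] head=0 tail=1 count=1
After op 2 (write(23)): arr=[22 23 _ _ _ _] head=0 tail=2 count=2
After op 3 (write(21)): arr=[22 23 21 _ _ _] head=0 tail=3 count=3
After op 4 (write(14)): arr=[22 23 21 14 _ _] head=0 tail=4 count=4
After op 5 (write(2)): arr=[22 23 21 14 2 _] head=0 tail=5 count=5
After op 6 (write(16)): arr=[22 23 21 14 2 16] head=0 tail=0 count=6
After op 7 (write(10)): arr=[10 23 21 14 2 16] head=1 tail=1 count=6
After op 8 (read()): arr=[10 23 21 14 2 16] head=2 tail=1 count=5
After op 9 (read()): arr=[10 23 21 14 2 16] head=3 tail=1 count=4
After op 10 (read()): arr=[10 23 21 14 2 16] head=4 tail=1 count=3

Answer: 10 23 21 14 2 16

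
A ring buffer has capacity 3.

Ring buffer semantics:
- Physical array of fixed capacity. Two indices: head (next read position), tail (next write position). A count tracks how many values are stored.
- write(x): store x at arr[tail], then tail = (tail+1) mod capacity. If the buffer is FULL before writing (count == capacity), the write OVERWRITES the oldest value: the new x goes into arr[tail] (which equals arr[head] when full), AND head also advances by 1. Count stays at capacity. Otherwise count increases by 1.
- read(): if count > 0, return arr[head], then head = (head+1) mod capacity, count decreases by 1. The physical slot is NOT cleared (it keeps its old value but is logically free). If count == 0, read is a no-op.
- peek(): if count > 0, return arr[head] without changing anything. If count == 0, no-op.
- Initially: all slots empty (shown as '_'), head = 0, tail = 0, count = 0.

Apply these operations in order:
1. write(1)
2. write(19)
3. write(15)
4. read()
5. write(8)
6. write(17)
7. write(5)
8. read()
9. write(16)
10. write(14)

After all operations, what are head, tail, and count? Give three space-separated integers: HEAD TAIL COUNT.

Answer: 2 2 3

Derivation:
After op 1 (write(1)): arr=[1 _ _] head=0 tail=1 count=1
After op 2 (write(19)): arr=[1 19 _] head=0 tail=2 count=2
After op 3 (write(15)): arr=[1 19 15] head=0 tail=0 count=3
After op 4 (read()): arr=[1 19 15] head=1 tail=0 count=2
After op 5 (write(8)): arr=[8 19 15] head=1 tail=1 count=3
After op 6 (write(17)): arr=[8 17 15] head=2 tail=2 count=3
After op 7 (write(5)): arr=[8 17 5] head=0 tail=0 count=3
After op 8 (read()): arr=[8 17 5] head=1 tail=0 count=2
After op 9 (write(16)): arr=[16 17 5] head=1 tail=1 count=3
After op 10 (write(14)): arr=[16 14 5] head=2 tail=2 count=3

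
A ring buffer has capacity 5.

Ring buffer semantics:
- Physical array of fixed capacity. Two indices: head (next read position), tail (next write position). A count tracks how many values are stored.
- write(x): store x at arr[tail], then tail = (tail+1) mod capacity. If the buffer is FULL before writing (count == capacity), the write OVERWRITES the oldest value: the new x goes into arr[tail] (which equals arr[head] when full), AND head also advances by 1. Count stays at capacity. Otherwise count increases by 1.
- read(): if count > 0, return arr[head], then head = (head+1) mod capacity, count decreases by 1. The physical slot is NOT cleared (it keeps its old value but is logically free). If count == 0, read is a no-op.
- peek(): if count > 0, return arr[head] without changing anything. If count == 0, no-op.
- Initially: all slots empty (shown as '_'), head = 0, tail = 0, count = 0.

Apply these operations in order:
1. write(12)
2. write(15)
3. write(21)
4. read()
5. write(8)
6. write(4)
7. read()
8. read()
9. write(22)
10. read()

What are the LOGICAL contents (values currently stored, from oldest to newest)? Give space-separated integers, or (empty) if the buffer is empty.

After op 1 (write(12)): arr=[12 _ _ _ _] head=0 tail=1 count=1
After op 2 (write(15)): arr=[12 15 _ _ _] head=0 tail=2 count=2
After op 3 (write(21)): arr=[12 15 21 _ _] head=0 tail=3 count=3
After op 4 (read()): arr=[12 15 21 _ _] head=1 tail=3 count=2
After op 5 (write(8)): arr=[12 15 21 8 _] head=1 tail=4 count=3
After op 6 (write(4)): arr=[12 15 21 8 4] head=1 tail=0 count=4
After op 7 (read()): arr=[12 15 21 8 4] head=2 tail=0 count=3
After op 8 (read()): arr=[12 15 21 8 4] head=3 tail=0 count=2
After op 9 (write(22)): arr=[22 15 21 8 4] head=3 tail=1 count=3
After op 10 (read()): arr=[22 15 21 8 4] head=4 tail=1 count=2

Answer: 4 22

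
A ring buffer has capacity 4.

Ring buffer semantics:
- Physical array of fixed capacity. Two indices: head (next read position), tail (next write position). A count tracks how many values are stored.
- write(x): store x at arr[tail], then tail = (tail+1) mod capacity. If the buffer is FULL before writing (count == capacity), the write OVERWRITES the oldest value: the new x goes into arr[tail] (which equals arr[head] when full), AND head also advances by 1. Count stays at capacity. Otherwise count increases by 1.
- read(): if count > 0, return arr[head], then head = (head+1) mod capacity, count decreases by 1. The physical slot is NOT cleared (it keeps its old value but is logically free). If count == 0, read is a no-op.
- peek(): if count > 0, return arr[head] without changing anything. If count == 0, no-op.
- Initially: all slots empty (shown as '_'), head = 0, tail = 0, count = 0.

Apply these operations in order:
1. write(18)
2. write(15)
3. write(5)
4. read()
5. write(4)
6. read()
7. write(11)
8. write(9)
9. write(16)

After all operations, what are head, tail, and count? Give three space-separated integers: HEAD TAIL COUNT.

After op 1 (write(18)): arr=[18 _ _ _] head=0 tail=1 count=1
After op 2 (write(15)): arr=[18 15 _ _] head=0 tail=2 count=2
After op 3 (write(5)): arr=[18 15 5 _] head=0 tail=3 count=3
After op 4 (read()): arr=[18 15 5 _] head=1 tail=3 count=2
After op 5 (write(4)): arr=[18 15 5 4] head=1 tail=0 count=3
After op 6 (read()): arr=[18 15 5 4] head=2 tail=0 count=2
After op 7 (write(11)): arr=[11 15 5 4] head=2 tail=1 count=3
After op 8 (write(9)): arr=[11 9 5 4] head=2 tail=2 count=4
After op 9 (write(16)): arr=[11 9 16 4] head=3 tail=3 count=4

Answer: 3 3 4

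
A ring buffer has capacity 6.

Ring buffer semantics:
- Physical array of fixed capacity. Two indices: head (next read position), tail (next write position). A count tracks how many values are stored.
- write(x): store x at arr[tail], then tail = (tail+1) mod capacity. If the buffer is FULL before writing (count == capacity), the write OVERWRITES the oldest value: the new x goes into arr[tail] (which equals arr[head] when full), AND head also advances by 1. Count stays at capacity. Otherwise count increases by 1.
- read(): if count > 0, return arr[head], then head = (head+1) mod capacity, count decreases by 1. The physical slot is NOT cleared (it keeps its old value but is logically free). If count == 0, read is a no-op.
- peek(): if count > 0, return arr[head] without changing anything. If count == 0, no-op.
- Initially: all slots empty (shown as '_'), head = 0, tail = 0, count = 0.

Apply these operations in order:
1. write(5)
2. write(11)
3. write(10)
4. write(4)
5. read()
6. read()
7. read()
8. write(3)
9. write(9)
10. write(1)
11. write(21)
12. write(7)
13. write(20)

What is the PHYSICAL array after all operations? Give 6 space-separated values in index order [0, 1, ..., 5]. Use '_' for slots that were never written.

Answer: 1 21 7 20 3 9

Derivation:
After op 1 (write(5)): arr=[5 _ _ _ _ _] head=0 tail=1 count=1
After op 2 (write(11)): arr=[5 11 _ _ _ _] head=0 tail=2 count=2
After op 3 (write(10)): arr=[5 11 10 _ _ _] head=0 tail=3 count=3
After op 4 (write(4)): arr=[5 11 10 4 _ _] head=0 tail=4 count=4
After op 5 (read()): arr=[5 11 10 4 _ _] head=1 tail=4 count=3
After op 6 (read()): arr=[5 11 10 4 _ _] head=2 tail=4 count=2
After op 7 (read()): arr=[5 11 10 4 _ _] head=3 tail=4 count=1
After op 8 (write(3)): arr=[5 11 10 4 3 _] head=3 tail=5 count=2
After op 9 (write(9)): arr=[5 11 10 4 3 9] head=3 tail=0 count=3
After op 10 (write(1)): arr=[1 11 10 4 3 9] head=3 tail=1 count=4
After op 11 (write(21)): arr=[1 21 10 4 3 9] head=3 tail=2 count=5
After op 12 (write(7)): arr=[1 21 7 4 3 9] head=3 tail=3 count=6
After op 13 (write(20)): arr=[1 21 7 20 3 9] head=4 tail=4 count=6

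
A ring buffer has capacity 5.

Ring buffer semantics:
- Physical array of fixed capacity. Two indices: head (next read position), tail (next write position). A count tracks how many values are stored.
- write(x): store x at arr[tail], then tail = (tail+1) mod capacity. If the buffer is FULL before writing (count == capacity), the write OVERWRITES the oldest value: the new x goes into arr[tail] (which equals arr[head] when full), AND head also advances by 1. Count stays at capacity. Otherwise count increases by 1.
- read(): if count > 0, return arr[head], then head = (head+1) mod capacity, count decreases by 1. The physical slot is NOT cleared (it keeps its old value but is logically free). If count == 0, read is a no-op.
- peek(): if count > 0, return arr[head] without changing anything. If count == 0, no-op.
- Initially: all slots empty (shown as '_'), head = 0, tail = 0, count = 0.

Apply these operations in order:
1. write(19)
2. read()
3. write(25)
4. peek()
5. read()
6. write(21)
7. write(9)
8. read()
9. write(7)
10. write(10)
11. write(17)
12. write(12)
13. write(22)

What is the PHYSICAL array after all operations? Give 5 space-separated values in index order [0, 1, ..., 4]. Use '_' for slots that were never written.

After op 1 (write(19)): arr=[19 _ _ _ _] head=0 tail=1 count=1
After op 2 (read()): arr=[19 _ _ _ _] head=1 tail=1 count=0
After op 3 (write(25)): arr=[19 25 _ _ _] head=1 tail=2 count=1
After op 4 (peek()): arr=[19 25 _ _ _] head=1 tail=2 count=1
After op 5 (read()): arr=[19 25 _ _ _] head=2 tail=2 count=0
After op 6 (write(21)): arr=[19 25 21 _ _] head=2 tail=3 count=1
After op 7 (write(9)): arr=[19 25 21 9 _] head=2 tail=4 count=2
After op 8 (read()): arr=[19 25 21 9 _] head=3 tail=4 count=1
After op 9 (write(7)): arr=[19 25 21 9 7] head=3 tail=0 count=2
After op 10 (write(10)): arr=[10 25 21 9 7] head=3 tail=1 count=3
After op 11 (write(17)): arr=[10 17 21 9 7] head=3 tail=2 count=4
After op 12 (write(12)): arr=[10 17 12 9 7] head=3 tail=3 count=5
After op 13 (write(22)): arr=[10 17 12 22 7] head=4 tail=4 count=5

Answer: 10 17 12 22 7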